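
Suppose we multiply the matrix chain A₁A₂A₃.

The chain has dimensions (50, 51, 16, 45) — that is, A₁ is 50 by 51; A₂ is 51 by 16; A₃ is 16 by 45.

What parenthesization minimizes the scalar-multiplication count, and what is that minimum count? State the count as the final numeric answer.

76800

(A₁(A₂A₃)): cost 151470.
((A₁A₂)A₃): cost 76800.
Optimal: ((A₁A₂)A₃) with cost 76800.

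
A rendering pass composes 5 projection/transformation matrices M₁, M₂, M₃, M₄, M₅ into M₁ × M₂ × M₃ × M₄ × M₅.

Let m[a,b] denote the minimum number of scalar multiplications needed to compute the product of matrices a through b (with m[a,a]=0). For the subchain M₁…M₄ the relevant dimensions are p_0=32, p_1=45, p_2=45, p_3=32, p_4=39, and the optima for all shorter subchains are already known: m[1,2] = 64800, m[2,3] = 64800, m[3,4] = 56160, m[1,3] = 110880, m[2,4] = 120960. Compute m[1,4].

m[1,4] = min over k∈[1,3] of m[1,k]+m[k+1,4]+p_{0}·p_k·p_{4}.
k=1: 0 + 120960 + 32·45·39 = 177120; k=2: 64800 + 56160 + 32·45·39 = 177120; k=3: 110880 + 0 + 32·32·39 = 150816.
Minimum: 150816 at k=3.

150816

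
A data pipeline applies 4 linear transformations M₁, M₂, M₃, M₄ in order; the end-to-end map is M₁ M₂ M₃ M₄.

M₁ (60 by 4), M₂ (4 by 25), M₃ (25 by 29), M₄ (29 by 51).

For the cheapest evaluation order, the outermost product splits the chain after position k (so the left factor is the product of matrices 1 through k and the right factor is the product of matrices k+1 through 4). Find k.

1

Adjacent pairs: M₁M₂ = 60·4·25 = 6000; M₂M₃ = 4·25·29 = 2900; M₃M₄ = 25·29·51 = 36975.
Length 3: M₁..M₃: k=1: 0+2900+60·4·29=9860; k=2: 6000+0+60·25·29=49500 → min 9860 | M₂..M₄: k=2: 0+36975+4·25·51=42075; k=3: 2900+0+4·29·51=8816 → min 8816.
Top-level splits: k=1: (M₁..M₁)·(M₂..M₄) → 0+8816+60·4·51 = 21056; k=2: (M₁..M₂)·(M₃..M₄) → 6000+36975+60·25·51 = 119475; k=3: (M₁..M₃)·(M₄..M₄) → 9860+0+60·29·51 = 98600.
Best split is after M₁, i.e. k = 1.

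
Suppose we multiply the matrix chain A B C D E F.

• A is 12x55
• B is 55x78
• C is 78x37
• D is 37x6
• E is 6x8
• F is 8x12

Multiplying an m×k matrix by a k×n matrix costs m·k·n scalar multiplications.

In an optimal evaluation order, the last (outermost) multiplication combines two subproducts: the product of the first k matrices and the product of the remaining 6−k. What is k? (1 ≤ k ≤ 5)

4

Adjacent pairs: AB = 12·55·78 = 51480; BC = 55·78·37 = 158730; CD = 78·37·6 = 17316; DE = 37·6·8 = 1776; EF = 6·8·12 = 576.
Length 3: A..C: k=1: 0+158730+12·55·37=183150; k=2: 51480+0+12·78·37=86112 → min 86112 | B..D: k=2: 0+17316+55·78·6=43056; k=3: 158730+0+55·37·6=170940 → min 43056 | C..E: k=3: 0+1776+78·37·8=24864; k=4: 17316+0+78·6·8=21060 → min 21060 | D..F: k=4: 0+576+37·6·12=3240; k=5: 1776+0+37·8·12=5328 → min 3240.
Length 4: A..D: k=1: 0+43056+12·55·6=47016; k=2: 51480+17316+12·78·6=74412; k=3: 86112+0+12·37·6=88776 → min 47016 | B..E: k=2: 0+21060+55·78·8=55380; k=3: 158730+1776+55·37·8=176786; k=4: 43056+0+55·6·8=45696 → min 45696 | C..F: k=3: 0+3240+78·37·12=37872; k=4: 17316+576+78·6·12=23508; k=5: 21060+0+78·8·12=28548 → min 23508.
Length 5: A..E: k=1: 0+45696+12·55·8=50976; k=2: 51480+21060+12·78·8=80028; k=3: 86112+1776+12·37·8=91440; k=4: 47016+0+12·6·8=47592 → min 47592 | B..F: k=2: 0+23508+55·78·12=74988; k=3: 158730+3240+55·37·12=186390; k=4: 43056+576+55·6·12=47592; k=5: 45696+0+55·8·12=50976 → min 47592.
Top-level splits: k=1: (A..A)·(B..F) → 0+47592+12·55·12 = 55512; k=2: (A..B)·(C..F) → 51480+23508+12·78·12 = 86220; k=3: (A..C)·(D..F) → 86112+3240+12·37·12 = 94680; k=4: (A..D)·(E..F) → 47016+576+12·6·12 = 48456; k=5: (A..E)·(F..F) → 47592+0+12·8·12 = 48744.
Best split is after D, i.e. k = 4.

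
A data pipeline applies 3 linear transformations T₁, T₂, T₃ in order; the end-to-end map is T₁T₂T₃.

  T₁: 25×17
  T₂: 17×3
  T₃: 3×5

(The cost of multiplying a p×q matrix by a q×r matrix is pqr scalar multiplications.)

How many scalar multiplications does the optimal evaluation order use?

1650

Order (T₁(T₂T₃)): (T₂T₃): 17×3 by 3×5 → 17×5, cost 17·3·5 = 255; (T₁(T₂T₃)): 25×17 by 17×5 → 25×5, cost 25·17·5 = 2125; cumulative 2380. Total 2380.
Order ((T₁T₂)T₃): (T₁T₂): 25×17 by 17×3 → 25×3, cost 25·17·3 = 1275; ((T₁T₂)T₃): 25×3 by 3×5 → 25×5, cost 25·3·5 = 375; cumulative 1650. Total 1650.
Minimum: 1650.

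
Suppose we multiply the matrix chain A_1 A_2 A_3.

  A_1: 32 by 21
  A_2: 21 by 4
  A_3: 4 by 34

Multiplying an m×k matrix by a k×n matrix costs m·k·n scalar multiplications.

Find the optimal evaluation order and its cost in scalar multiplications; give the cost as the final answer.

(A_1 (A_2 A_3)): cost 25704.
((A_1 A_2) A_3): cost 7040.
Optimal: ((A_1 A_2) A_3) with cost 7040.

7040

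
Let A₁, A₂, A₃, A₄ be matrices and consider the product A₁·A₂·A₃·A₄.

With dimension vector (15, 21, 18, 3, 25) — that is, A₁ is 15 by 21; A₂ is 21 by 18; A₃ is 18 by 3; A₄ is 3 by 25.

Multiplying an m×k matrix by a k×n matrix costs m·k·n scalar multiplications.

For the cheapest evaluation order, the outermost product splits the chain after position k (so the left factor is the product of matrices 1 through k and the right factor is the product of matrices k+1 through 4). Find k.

Adjacent pairs: A₁A₂ = 15·21·18 = 5670; A₂A₃ = 21·18·3 = 1134; A₃A₄ = 18·3·25 = 1350.
Length 3: A₁..A₃: k=1: 0+1134+15·21·3=2079; k=2: 5670+0+15·18·3=6480 → min 2079 | A₂..A₄: k=2: 0+1350+21·18·25=10800; k=3: 1134+0+21·3·25=2709 → min 2709.
Top-level splits: k=1: (A₁..A₁)·(A₂..A₄) → 0+2709+15·21·25 = 10584; k=2: (A₁..A₂)·(A₃..A₄) → 5670+1350+15·18·25 = 13770; k=3: (A₁..A₃)·(A₄..A₄) → 2079+0+15·3·25 = 3204.
Best split is after A₃, i.e. k = 3.

3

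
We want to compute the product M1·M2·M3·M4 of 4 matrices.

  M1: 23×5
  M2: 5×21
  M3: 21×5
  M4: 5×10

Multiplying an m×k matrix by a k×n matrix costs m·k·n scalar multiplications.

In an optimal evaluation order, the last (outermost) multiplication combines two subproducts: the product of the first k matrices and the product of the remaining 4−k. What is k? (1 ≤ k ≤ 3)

Adjacent pairs: M1M2 = 23·5·21 = 2415; M2M3 = 5·21·5 = 525; M3M4 = 21·5·10 = 1050.
Length 3: M1..M3: k=1: 0+525+23·5·5=1100; k=2: 2415+0+23·21·5=4830 → min 1100 | M2..M4: k=2: 0+1050+5·21·10=2100; k=3: 525+0+5·5·10=775 → min 775.
Top-level splits: k=1: (M1..M1)·(M2..M4) → 0+775+23·5·10 = 1925; k=2: (M1..M2)·(M3..M4) → 2415+1050+23·21·10 = 8295; k=3: (M1..M3)·(M4..M4) → 1100+0+23·5·10 = 2250.
Best split is after M1, i.e. k = 1.

1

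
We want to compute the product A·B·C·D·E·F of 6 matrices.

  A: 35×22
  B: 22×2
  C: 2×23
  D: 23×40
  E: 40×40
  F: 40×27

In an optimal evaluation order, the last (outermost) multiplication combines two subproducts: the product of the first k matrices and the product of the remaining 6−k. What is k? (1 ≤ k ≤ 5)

Adjacent pairs: AB = 35·22·2 = 1540; BC = 22·2·23 = 1012; CD = 2·23·40 = 1840; DE = 23·40·40 = 36800; EF = 40·40·27 = 43200.
Length 3: A..C: k=1: 0+1012+35·22·23=18722; k=2: 1540+0+35·2·23=3150 → min 3150 | B..D: k=2: 0+1840+22·2·40=3600; k=3: 1012+0+22·23·40=21252 → min 3600 | C..E: k=3: 0+36800+2·23·40=38640; k=4: 1840+0+2·40·40=5040 → min 5040 | D..F: k=4: 0+43200+23·40·27=68040; k=5: 36800+0+23·40·27=61640 → min 61640.
Length 4: A..D: k=1: 0+3600+35·22·40=34400; k=2: 1540+1840+35·2·40=6180; k=3: 3150+0+35·23·40=35350 → min 6180 | B..E: k=2: 0+5040+22·2·40=6800; k=3: 1012+36800+22·23·40=58052; k=4: 3600+0+22·40·40=38800 → min 6800 | C..F: k=3: 0+61640+2·23·27=62882; k=4: 1840+43200+2·40·27=47200; k=5: 5040+0+2·40·27=7200 → min 7200.
Length 5: A..E: k=1: 0+6800+35·22·40=37600; k=2: 1540+5040+35·2·40=9380; k=3: 3150+36800+35·23·40=72150; k=4: 6180+0+35·40·40=62180 → min 9380 | B..F: k=2: 0+7200+22·2·27=8388; k=3: 1012+61640+22·23·27=76314; k=4: 3600+43200+22·40·27=70560; k=5: 6800+0+22·40·27=30560 → min 8388.
Top-level splits: k=1: (A..A)·(B..F) → 0+8388+35·22·27 = 29178; k=2: (A..B)·(C..F) → 1540+7200+35·2·27 = 10630; k=3: (A..C)·(D..F) → 3150+61640+35·23·27 = 86525; k=4: (A..D)·(E..F) → 6180+43200+35·40·27 = 87180; k=5: (A..E)·(F..F) → 9380+0+35·40·27 = 47180.
Best split is after B, i.e. k = 2.

2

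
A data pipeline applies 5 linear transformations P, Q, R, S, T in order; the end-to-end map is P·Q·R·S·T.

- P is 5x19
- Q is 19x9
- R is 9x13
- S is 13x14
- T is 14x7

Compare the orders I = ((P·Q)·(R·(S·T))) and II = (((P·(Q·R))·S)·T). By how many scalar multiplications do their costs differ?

Order I = ((P·Q)·(R·(S·T))): (P·Q): 5×19 by 19×9 → 5×9, cost 5·19·9 = 855; (S·T): 13×14 by 14×7 → 13×7, cost 13·14·7 = 1274; (R·(S·T)): 9×13 by 13×7 → 9×7, cost 9·13·7 = 819; cumulative 2093; ((P·Q)·(R·(S·T))): 5×9 by 9×7 → 5×7, cost 5·9·7 = 315; cumulative 3263. Total 3263.
Order II = (((P·(Q·R))·S)·T): (Q·R): 19×9 by 9×13 → 19×13, cost 19·9·13 = 2223; (P·(Q·R)): 5×19 by 19×13 → 5×13, cost 5·19·13 = 1235; cumulative 3458; ((P·(Q·R))·S): 5×13 by 13×14 → 5×14, cost 5·13·14 = 910; cumulative 4368; (((P·(Q·R))·S)·T): 5×14 by 14×7 → 5×7, cost 5·14·7 = 490; cumulative 4858. Total 4858.
Difference: |3263 − 4858| = 1595.

1595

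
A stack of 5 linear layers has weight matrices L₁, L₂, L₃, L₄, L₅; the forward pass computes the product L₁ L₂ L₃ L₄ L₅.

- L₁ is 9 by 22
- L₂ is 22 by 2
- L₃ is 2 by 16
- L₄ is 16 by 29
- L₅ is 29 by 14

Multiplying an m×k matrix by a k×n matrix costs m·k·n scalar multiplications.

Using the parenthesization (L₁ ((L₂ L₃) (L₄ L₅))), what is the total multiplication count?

(L₂ L₃): 22×2 by 2×16 → 22×16, cost 22·2·16 = 704
(L₄ L₅): 16×29 by 29×14 → 16×14, cost 16·29·14 = 6496
((L₂ L₃) (L₄ L₅)): 22×16 by 16×14 → 22×14, cost 22·16·14 = 4928; cumulative 12128
(L₁ ((L₂ L₃) (L₄ L₅))): 9×22 by 22×14 → 9×14, cost 9·22·14 = 2772; cumulative 14900
Total: 14900 scalar multiplications.

14900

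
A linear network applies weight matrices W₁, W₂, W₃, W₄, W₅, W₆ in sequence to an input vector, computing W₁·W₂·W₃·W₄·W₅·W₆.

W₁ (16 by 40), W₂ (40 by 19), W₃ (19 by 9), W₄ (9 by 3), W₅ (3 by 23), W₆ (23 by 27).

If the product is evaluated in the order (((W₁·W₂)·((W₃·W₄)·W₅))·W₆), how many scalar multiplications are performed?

30912

(W₁·W₂): 16×40 by 40×19 → 16×19, cost 16·40·19 = 12160
(W₃·W₄): 19×9 by 9×3 → 19×3, cost 19·9·3 = 513
((W₃·W₄)·W₅): 19×3 by 3×23 → 19×23, cost 19·3·23 = 1311; cumulative 1824
((W₁·W₂)·((W₃·W₄)·W₅)): 16×19 by 19×23 → 16×23, cost 16·19·23 = 6992; cumulative 20976
(((W₁·W₂)·((W₃·W₄)·W₅))·W₆): 16×23 by 23×27 → 16×27, cost 16·23·27 = 9936; cumulative 30912
Total: 30912 scalar multiplications.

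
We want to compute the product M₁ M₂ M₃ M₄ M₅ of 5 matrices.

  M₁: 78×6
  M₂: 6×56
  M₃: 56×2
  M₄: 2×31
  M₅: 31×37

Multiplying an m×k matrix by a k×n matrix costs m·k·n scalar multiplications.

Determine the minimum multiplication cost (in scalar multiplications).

9674

Adjacent pairs: M₁M₂ = 78·6·56 = 26208; M₂M₃ = 6·56·2 = 672; M₃M₄ = 56·2·31 = 3472; M₄M₅ = 2·31·37 = 2294.
Length 3: M₁..M₃: k=1: 0+672+78·6·2=1608; k=2: 26208+0+78·56·2=34944 → min 1608 | M₂..M₄: k=2: 0+3472+6·56·31=13888; k=3: 672+0+6·2·31=1044 → min 1044 | M₃..M₅: k=3: 0+2294+56·2·37=6438; k=4: 3472+0+56·31·37=67704 → min 6438.
Length 4: M₁..M₄: k=1: 0+1044+78·6·31=15552; k=2: 26208+3472+78·56·31=165088; k=3: 1608+0+78·2·31=6444 → min 6444 | M₂..M₅: k=2: 0+6438+6·56·37=18870; k=3: 672+2294+6·2·37=3410; k=4: 1044+0+6·31·37=7926 → min 3410.
Length 5: M₁..M₅: k=1: 0+3410+78·6·37=20726; k=2: 26208+6438+78·56·37=194262; k=3: 1608+2294+78·2·37=9674; k=4: 6444+0+78·31·37=95910 → min 9674.
Optimal order: ((M₁ (M₂ M₃)) (M₄ M₅)) with cost 9674.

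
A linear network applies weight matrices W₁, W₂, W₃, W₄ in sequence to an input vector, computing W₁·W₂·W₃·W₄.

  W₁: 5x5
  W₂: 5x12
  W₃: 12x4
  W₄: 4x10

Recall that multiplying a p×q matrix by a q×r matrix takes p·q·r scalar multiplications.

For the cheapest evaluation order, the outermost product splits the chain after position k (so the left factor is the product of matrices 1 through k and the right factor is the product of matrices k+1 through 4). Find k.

Adjacent pairs: W₁W₂ = 5·5·12 = 300; W₂W₃ = 5·12·4 = 240; W₃W₄ = 12·4·10 = 480.
Length 3: W₁..W₃: k=1: 0+240+5·5·4=340; k=2: 300+0+5·12·4=540 → min 340 | W₂..W₄: k=2: 0+480+5·12·10=1080; k=3: 240+0+5·4·10=440 → min 440.
Top-level splits: k=1: (W₁..W₁)·(W₂..W₄) → 0+440+5·5·10 = 690; k=2: (W₁..W₂)·(W₃..W₄) → 300+480+5·12·10 = 1380; k=3: (W₁..W₃)·(W₄..W₄) → 340+0+5·4·10 = 540.
Best split is after W₃, i.e. k = 3.

3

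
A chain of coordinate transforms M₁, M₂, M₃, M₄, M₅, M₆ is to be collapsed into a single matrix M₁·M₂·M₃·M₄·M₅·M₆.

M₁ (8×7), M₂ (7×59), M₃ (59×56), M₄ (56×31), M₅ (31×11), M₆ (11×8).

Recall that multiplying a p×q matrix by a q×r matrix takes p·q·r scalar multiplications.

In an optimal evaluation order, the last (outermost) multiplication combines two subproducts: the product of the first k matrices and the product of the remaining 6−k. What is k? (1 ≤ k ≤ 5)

1

Adjacent pairs: M₁M₂ = 8·7·59 = 3304; M₂M₃ = 7·59·56 = 23128; M₃M₄ = 59·56·31 = 102424; M₄M₅ = 56·31·11 = 19096; M₅M₆ = 31·11·8 = 2728.
Length 3: M₁..M₃: k=1: 0+23128+8·7·56=26264; k=2: 3304+0+8·59·56=29736 → min 26264 | M₂..M₄: k=2: 0+102424+7·59·31=115227; k=3: 23128+0+7·56·31=35280 → min 35280 | M₃..M₅: k=3: 0+19096+59·56·11=55440; k=4: 102424+0+59·31·11=122543 → min 55440 | M₄..M₆: k=4: 0+2728+56·31·8=16616; k=5: 19096+0+56·11·8=24024 → min 16616.
Length 4: M₁..M₄: k=1: 0+35280+8·7·31=37016; k=2: 3304+102424+8·59·31=120360; k=3: 26264+0+8·56·31=40152 → min 37016 | M₂..M₅: k=2: 0+55440+7·59·11=59983; k=3: 23128+19096+7·56·11=46536; k=4: 35280+0+7·31·11=37667 → min 37667 | M₃..M₆: k=3: 0+16616+59·56·8=43048; k=4: 102424+2728+59·31·8=119784; k=5: 55440+0+59·11·8=60632 → min 43048.
Length 5: M₁..M₅: k=1: 0+37667+8·7·11=38283; k=2: 3304+55440+8·59·11=63936; k=3: 26264+19096+8·56·11=50288; k=4: 37016+0+8·31·11=39744 → min 38283 | M₂..M₆: k=2: 0+43048+7·59·8=46352; k=3: 23128+16616+7·56·8=42880; k=4: 35280+2728+7·31·8=39744; k=5: 37667+0+7·11·8=38283 → min 38283.
Top-level splits: k=1: (M₁..M₁)·(M₂..M₆) → 0+38283+8·7·8 = 38731; k=2: (M₁..M₂)·(M₃..M₆) → 3304+43048+8·59·8 = 50128; k=3: (M₁..M₃)·(M₄..M₆) → 26264+16616+8·56·8 = 46464; k=4: (M₁..M₄)·(M₅..M₆) → 37016+2728+8·31·8 = 41728; k=5: (M₁..M₅)·(M₆..M₆) → 38283+0+8·11·8 = 38987.
Best split is after M₁, i.e. k = 1.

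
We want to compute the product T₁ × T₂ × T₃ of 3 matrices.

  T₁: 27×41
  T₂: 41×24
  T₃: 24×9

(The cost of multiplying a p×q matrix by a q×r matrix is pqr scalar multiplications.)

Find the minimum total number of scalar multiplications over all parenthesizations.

Order (T₁ × (T₂ × T₃)): (T₂ × T₃): 41×24 by 24×9 → 41×9, cost 41·24·9 = 8856; (T₁ × (T₂ × T₃)): 27×41 by 41×9 → 27×9, cost 27·41·9 = 9963; cumulative 18819. Total 18819.
Order ((T₁ × T₂) × T₃): (T₁ × T₂): 27×41 by 41×24 → 27×24, cost 27·41·24 = 26568; ((T₁ × T₂) × T₃): 27×24 by 24×9 → 27×9, cost 27·24·9 = 5832; cumulative 32400. Total 32400.
Minimum: 18819.

18819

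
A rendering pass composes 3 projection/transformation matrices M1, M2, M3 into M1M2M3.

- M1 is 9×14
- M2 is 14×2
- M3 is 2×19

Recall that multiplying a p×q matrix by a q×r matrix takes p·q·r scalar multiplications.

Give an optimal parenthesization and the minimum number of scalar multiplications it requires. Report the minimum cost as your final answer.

(M1(M2M3)): cost 2926.
((M1M2)M3): cost 594.
Optimal: ((M1M2)M3) with cost 594.

594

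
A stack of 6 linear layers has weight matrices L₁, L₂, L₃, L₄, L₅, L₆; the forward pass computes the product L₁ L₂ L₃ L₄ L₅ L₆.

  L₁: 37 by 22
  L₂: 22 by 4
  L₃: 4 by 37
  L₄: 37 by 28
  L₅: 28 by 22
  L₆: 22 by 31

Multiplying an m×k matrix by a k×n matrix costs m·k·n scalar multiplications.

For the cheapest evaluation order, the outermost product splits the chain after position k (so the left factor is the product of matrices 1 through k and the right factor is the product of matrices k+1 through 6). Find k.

Adjacent pairs: L₁L₂ = 37·22·4 = 3256; L₂L₃ = 22·4·37 = 3256; L₃L₄ = 4·37·28 = 4144; L₄L₅ = 37·28·22 = 22792; L₅L₆ = 28·22·31 = 19096.
Length 3: L₁..L₃: k=1: 0+3256+37·22·37=33374; k=2: 3256+0+37·4·37=8732 → min 8732 | L₂..L₄: k=2: 0+4144+22·4·28=6608; k=3: 3256+0+22·37·28=26048 → min 6608 | L₃..L₅: k=3: 0+22792+4·37·22=26048; k=4: 4144+0+4·28·22=6608 → min 6608 | L₄..L₆: k=4: 0+19096+37·28·31=51212; k=5: 22792+0+37·22·31=48026 → min 48026.
Length 4: L₁..L₄: k=1: 0+6608+37·22·28=29400; k=2: 3256+4144+37·4·28=11544; k=3: 8732+0+37·37·28=47064 → min 11544 | L₂..L₅: k=2: 0+6608+22·4·22=8544; k=3: 3256+22792+22·37·22=43956; k=4: 6608+0+22·28·22=20160 → min 8544 | L₃..L₆: k=3: 0+48026+4·37·31=52614; k=4: 4144+19096+4·28·31=26712; k=5: 6608+0+4·22·31=9336 → min 9336.
Length 5: L₁..L₅: k=1: 0+8544+37·22·22=26452; k=2: 3256+6608+37·4·22=13120; k=3: 8732+22792+37·37·22=61642; k=4: 11544+0+37·28·22=34336 → min 13120 | L₂..L₆: k=2: 0+9336+22·4·31=12064; k=3: 3256+48026+22·37·31=76516; k=4: 6608+19096+22·28·31=44800; k=5: 8544+0+22·22·31=23548 → min 12064.
Top-level splits: k=1: (L₁..L₁)·(L₂..L₆) → 0+12064+37·22·31 = 37298; k=2: (L₁..L₂)·(L₃..L₆) → 3256+9336+37·4·31 = 17180; k=3: (L₁..L₃)·(L₄..L₆) → 8732+48026+37·37·31 = 99197; k=4: (L₁..L₄)·(L₅..L₆) → 11544+19096+37·28·31 = 62756; k=5: (L₁..L₅)·(L₆..L₆) → 13120+0+37·22·31 = 38354.
Best split is after L₂, i.e. k = 2.

2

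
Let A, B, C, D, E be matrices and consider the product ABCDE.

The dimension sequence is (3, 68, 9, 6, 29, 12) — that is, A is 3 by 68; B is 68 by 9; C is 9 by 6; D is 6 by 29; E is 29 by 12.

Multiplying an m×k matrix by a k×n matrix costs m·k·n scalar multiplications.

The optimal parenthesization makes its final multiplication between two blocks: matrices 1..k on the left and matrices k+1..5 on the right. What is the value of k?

Adjacent pairs: AB = 3·68·9 = 1836; BC = 68·9·6 = 3672; CD = 9·6·29 = 1566; DE = 6·29·12 = 2088.
Length 3: A..C: k=1: 0+3672+3·68·6=4896; k=2: 1836+0+3·9·6=1998 → min 1998 | B..D: k=2: 0+1566+68·9·29=19314; k=3: 3672+0+68·6·29=15504 → min 15504 | C..E: k=3: 0+2088+9·6·12=2736; k=4: 1566+0+9·29·12=4698 → min 2736.
Length 4: A..D: k=1: 0+15504+3·68·29=21420; k=2: 1836+1566+3·9·29=4185; k=3: 1998+0+3·6·29=2520 → min 2520 | B..E: k=2: 0+2736+68·9·12=10080; k=3: 3672+2088+68·6·12=10656; k=4: 15504+0+68·29·12=39168 → min 10080.
Top-level splits: k=1: (A..A)·(B..E) → 0+10080+3·68·12 = 12528; k=2: (A..B)·(C..E) → 1836+2736+3·9·12 = 4896; k=3: (A..C)·(D..E) → 1998+2088+3·6·12 = 4302; k=4: (A..D)·(E..E) → 2520+0+3·29·12 = 3564.
Best split is after D, i.e. k = 4.

4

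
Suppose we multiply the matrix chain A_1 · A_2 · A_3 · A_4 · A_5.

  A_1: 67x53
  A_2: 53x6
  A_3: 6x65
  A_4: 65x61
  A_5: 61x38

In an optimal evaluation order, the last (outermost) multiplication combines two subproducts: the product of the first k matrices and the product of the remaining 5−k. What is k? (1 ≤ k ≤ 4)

2

Adjacent pairs: A_1A_2 = 67·53·6 = 21306; A_2A_3 = 53·6·65 = 20670; A_3A_4 = 6·65·61 = 23790; A_4A_5 = 65·61·38 = 150670.
Length 3: A_1..A_3: k=1: 0+20670+67·53·65=251485; k=2: 21306+0+67·6·65=47436 → min 47436 | A_2..A_4: k=2: 0+23790+53·6·61=43188; k=3: 20670+0+53·65·61=230815 → min 43188 | A_3..A_5: k=3: 0+150670+6·65·38=165490; k=4: 23790+0+6·61·38=37698 → min 37698.
Length 4: A_1..A_4: k=1: 0+43188+67·53·61=259799; k=2: 21306+23790+67·6·61=69618; k=3: 47436+0+67·65·61=313091 → min 69618 | A_2..A_5: k=2: 0+37698+53·6·38=49782; k=3: 20670+150670+53·65·38=302250; k=4: 43188+0+53·61·38=166042 → min 49782.
Top-level splits: k=1: (A_1..A_1)·(A_2..A_5) → 0+49782+67·53·38 = 184720; k=2: (A_1..A_2)·(A_3..A_5) → 21306+37698+67·6·38 = 74280; k=3: (A_1..A_3)·(A_4..A_5) → 47436+150670+67·65·38 = 363596; k=4: (A_1..A_4)·(A_5..A_5) → 69618+0+67·61·38 = 224924.
Best split is after A_2, i.e. k = 2.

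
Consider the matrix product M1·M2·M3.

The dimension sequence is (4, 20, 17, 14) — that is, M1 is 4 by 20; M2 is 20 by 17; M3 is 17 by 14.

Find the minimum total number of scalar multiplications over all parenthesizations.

2312

Order (M1·(M2·M3)): (M2·M3): 20×17 by 17×14 → 20×14, cost 20·17·14 = 4760; (M1·(M2·M3)): 4×20 by 20×14 → 4×14, cost 4·20·14 = 1120; cumulative 5880. Total 5880.
Order ((M1·M2)·M3): (M1·M2): 4×20 by 20×17 → 4×17, cost 4·20·17 = 1360; ((M1·M2)·M3): 4×17 by 17×14 → 4×14, cost 4·17·14 = 952; cumulative 2312. Total 2312.
Minimum: 2312.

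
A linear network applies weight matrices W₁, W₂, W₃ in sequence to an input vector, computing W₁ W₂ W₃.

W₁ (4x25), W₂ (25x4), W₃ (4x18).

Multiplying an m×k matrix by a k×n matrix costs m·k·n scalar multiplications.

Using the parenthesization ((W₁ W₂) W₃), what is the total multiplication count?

688

(W₁ W₂): 4×25 by 25×4 → 4×4, cost 4·25·4 = 400
((W₁ W₂) W₃): 4×4 by 4×18 → 4×18, cost 4·4·18 = 288; cumulative 688
Total: 688 scalar multiplications.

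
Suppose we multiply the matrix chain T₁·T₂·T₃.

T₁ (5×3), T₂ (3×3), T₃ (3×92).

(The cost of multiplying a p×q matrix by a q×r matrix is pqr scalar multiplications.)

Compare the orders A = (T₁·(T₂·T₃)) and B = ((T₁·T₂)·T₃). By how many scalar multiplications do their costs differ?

Order A = (T₁·(T₂·T₃)): (T₂·T₃): 3×3 by 3×92 → 3×92, cost 3·3·92 = 828; (T₁·(T₂·T₃)): 5×3 by 3×92 → 5×92, cost 5·3·92 = 1380; cumulative 2208. Total 2208.
Order B = ((T₁·T₂)·T₃): (T₁·T₂): 5×3 by 3×3 → 5×3, cost 5·3·3 = 45; ((T₁·T₂)·T₃): 5×3 by 3×92 → 5×92, cost 5·3·92 = 1380; cumulative 1425. Total 1425.
Difference: |2208 − 1425| = 783.

783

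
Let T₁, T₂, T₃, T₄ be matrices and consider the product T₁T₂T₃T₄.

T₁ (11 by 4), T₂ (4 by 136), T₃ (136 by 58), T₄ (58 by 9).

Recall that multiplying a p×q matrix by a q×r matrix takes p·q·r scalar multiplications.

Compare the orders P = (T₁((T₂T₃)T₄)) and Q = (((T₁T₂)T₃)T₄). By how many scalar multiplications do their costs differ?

64458

Order P = (T₁((T₂T₃)T₄)): (T₂T₃): 4×136 by 136×58 → 4×58, cost 4·136·58 = 31552; ((T₂T₃)T₄): 4×58 by 58×9 → 4×9, cost 4·58·9 = 2088; cumulative 33640; (T₁((T₂T₃)T₄)): 11×4 by 4×9 → 11×9, cost 11·4·9 = 396; cumulative 34036. Total 34036.
Order Q = (((T₁T₂)T₃)T₄): (T₁T₂): 11×4 by 4×136 → 11×136, cost 11·4·136 = 5984; ((T₁T₂)T₃): 11×136 by 136×58 → 11×58, cost 11·136·58 = 86768; cumulative 92752; (((T₁T₂)T₃)T₄): 11×58 by 58×9 → 11×9, cost 11·58·9 = 5742; cumulative 98494. Total 98494.
Difference: |34036 − 98494| = 64458.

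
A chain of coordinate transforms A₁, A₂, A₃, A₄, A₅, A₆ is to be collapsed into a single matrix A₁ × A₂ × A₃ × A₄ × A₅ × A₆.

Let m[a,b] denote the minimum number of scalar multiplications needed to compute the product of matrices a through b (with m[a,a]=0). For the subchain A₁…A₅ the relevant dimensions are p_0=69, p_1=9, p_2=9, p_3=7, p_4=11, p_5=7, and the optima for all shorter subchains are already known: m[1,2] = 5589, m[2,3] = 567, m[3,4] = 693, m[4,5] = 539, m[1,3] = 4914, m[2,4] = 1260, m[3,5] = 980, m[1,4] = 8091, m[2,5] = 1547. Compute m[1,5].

m[1,5] = min over k∈[1,4] of m[1,k]+m[k+1,5]+p_{0}·p_k·p_{5}.
k=1: 0 + 1547 + 69·9·7 = 5894; k=2: 5589 + 980 + 69·9·7 = 10916; k=3: 4914 + 539 + 69·7·7 = 8834; k=4: 8091 + 0 + 69·11·7 = 13404.
Minimum: 5894 at k=1.

5894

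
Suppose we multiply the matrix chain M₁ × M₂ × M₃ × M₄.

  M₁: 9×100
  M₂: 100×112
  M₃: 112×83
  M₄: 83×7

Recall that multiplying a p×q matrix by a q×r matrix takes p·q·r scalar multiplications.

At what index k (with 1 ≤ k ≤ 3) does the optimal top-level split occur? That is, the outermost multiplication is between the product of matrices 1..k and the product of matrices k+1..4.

Adjacent pairs: M₁M₂ = 9·100·112 = 100800; M₂M₃ = 100·112·83 = 929600; M₃M₄ = 112·83·7 = 65072.
Length 3: M₁..M₃: k=1: 0+929600+9·100·83=1004300; k=2: 100800+0+9·112·83=184464 → min 184464 | M₂..M₄: k=2: 0+65072+100·112·7=143472; k=3: 929600+0+100·83·7=987700 → min 143472.
Top-level splits: k=1: (M₁..M₁)·(M₂..M₄) → 0+143472+9·100·7 = 149772; k=2: (M₁..M₂)·(M₃..M₄) → 100800+65072+9·112·7 = 172928; k=3: (M₁..M₃)·(M₄..M₄) → 184464+0+9·83·7 = 189693.
Best split is after M₁, i.e. k = 1.

1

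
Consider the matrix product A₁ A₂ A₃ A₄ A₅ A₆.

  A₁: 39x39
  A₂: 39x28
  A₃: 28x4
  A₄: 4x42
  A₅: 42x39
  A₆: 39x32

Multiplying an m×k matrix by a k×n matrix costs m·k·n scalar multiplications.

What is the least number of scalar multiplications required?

Adjacent pairs: A₁A₂ = 39·39·28 = 42588; A₂A₃ = 39·28·4 = 4368; A₃A₄ = 28·4·42 = 4704; A₄A₅ = 4·42·39 = 6552; A₅A₆ = 42·39·32 = 52416.
Length 3: A₁..A₃: k=1: 0+4368+39·39·4=10452; k=2: 42588+0+39·28·4=46956 → min 10452 | A₂..A₄: k=2: 0+4704+39·28·42=50568; k=3: 4368+0+39·4·42=10920 → min 10920 | A₃..A₅: k=3: 0+6552+28·4·39=10920; k=4: 4704+0+28·42·39=50568 → min 10920 | A₄..A₆: k=4: 0+52416+4·42·32=57792; k=5: 6552+0+4·39·32=11544 → min 11544.
Length 4: A₁..A₄: k=1: 0+10920+39·39·42=74802; k=2: 42588+4704+39·28·42=93156; k=3: 10452+0+39·4·42=17004 → min 17004 | A₂..A₅: k=2: 0+10920+39·28·39=53508; k=3: 4368+6552+39·4·39=17004; k=4: 10920+0+39·42·39=74802 → min 17004 | A₃..A₆: k=3: 0+11544+28·4·32=15128; k=4: 4704+52416+28·42·32=94752; k=5: 10920+0+28·39·32=45864 → min 15128.
Length 5: A₁..A₅: k=1: 0+17004+39·39·39=76323; k=2: 42588+10920+39·28·39=96096; k=3: 10452+6552+39·4·39=23088; k=4: 17004+0+39·42·39=80886 → min 23088 | A₂..A₆: k=2: 0+15128+39·28·32=50072; k=3: 4368+11544+39·4·32=20904; k=4: 10920+52416+39·42·32=115752; k=5: 17004+0+39·39·32=65676 → min 20904.
Length 6: A₁..A₆: k=1: 0+20904+39·39·32=69576; k=2: 42588+15128+39·28·32=92660; k=3: 10452+11544+39·4·32=26988; k=4: 17004+52416+39·42·32=121836; k=5: 23088+0+39·39·32=71760 → min 26988.
Optimal order: ((A₁ (A₂ A₃)) ((A₄ A₅) A₆)) with cost 26988.

26988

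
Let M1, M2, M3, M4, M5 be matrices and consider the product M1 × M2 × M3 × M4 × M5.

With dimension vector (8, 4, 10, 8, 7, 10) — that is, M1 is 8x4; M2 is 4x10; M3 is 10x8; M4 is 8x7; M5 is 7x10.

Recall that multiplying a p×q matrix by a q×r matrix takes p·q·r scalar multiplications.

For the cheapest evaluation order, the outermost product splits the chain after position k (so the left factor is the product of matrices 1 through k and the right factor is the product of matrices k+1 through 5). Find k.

1

Adjacent pairs: M1M2 = 8·4·10 = 320; M2M3 = 4·10·8 = 320; M3M4 = 10·8·7 = 560; M4M5 = 8·7·10 = 560.
Length 3: M1..M3: k=1: 0+320+8·4·8=576; k=2: 320+0+8·10·8=960 → min 576 | M2..M4: k=2: 0+560+4·10·7=840; k=3: 320+0+4·8·7=544 → min 544 | M3..M5: k=3: 0+560+10·8·10=1360; k=4: 560+0+10·7·10=1260 → min 1260.
Length 4: M1..M4: k=1: 0+544+8·4·7=768; k=2: 320+560+8·10·7=1440; k=3: 576+0+8·8·7=1024 → min 768 | M2..M5: k=2: 0+1260+4·10·10=1660; k=3: 320+560+4·8·10=1200; k=4: 544+0+4·7·10=824 → min 824.
Top-level splits: k=1: (M1..M1)·(M2..M5) → 0+824+8·4·10 = 1144; k=2: (M1..M2)·(M3..M5) → 320+1260+8·10·10 = 2380; k=3: (M1..M3)·(M4..M5) → 576+560+8·8·10 = 1776; k=4: (M1..M4)·(M5..M5) → 768+0+8·7·10 = 1328.
Best split is after M1, i.e. k = 1.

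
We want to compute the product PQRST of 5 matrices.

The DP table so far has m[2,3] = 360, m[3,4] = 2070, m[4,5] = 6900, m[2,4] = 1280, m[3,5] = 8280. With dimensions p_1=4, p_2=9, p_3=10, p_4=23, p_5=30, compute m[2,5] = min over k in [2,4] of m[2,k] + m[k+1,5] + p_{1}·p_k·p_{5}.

4040

m[2,5] = min over k∈[2,4] of m[2,k]+m[k+1,5]+p_{1}·p_k·p_{5}.
k=2: 0 + 8280 + 4·9·30 = 9360; k=3: 360 + 6900 + 4·10·30 = 8460; k=4: 1280 + 0 + 4·23·30 = 4040.
Minimum: 4040 at k=4.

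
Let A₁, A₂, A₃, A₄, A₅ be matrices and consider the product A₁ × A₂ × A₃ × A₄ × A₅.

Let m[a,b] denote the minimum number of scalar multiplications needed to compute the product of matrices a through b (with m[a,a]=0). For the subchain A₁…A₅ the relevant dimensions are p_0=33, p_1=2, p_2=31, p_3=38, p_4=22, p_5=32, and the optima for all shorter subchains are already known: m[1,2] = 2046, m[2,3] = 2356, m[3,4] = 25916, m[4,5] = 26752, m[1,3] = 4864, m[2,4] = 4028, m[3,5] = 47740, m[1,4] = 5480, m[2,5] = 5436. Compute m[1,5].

7548

m[1,5] = min over k∈[1,4] of m[1,k]+m[k+1,5]+p_{0}·p_k·p_{5}.
k=1: 0 + 5436 + 33·2·32 = 7548; k=2: 2046 + 47740 + 33·31·32 = 82522; k=3: 4864 + 26752 + 33·38·32 = 71744; k=4: 5480 + 0 + 33·22·32 = 28712.
Minimum: 7548 at k=1.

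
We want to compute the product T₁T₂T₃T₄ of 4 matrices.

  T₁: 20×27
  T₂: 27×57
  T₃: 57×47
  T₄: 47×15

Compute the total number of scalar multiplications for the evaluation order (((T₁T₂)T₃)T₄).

98460

(T₁T₂): 20×27 by 27×57 → 20×57, cost 20·27·57 = 30780
((T₁T₂)T₃): 20×57 by 57×47 → 20×47, cost 20·57·47 = 53580; cumulative 84360
(((T₁T₂)T₃)T₄): 20×47 by 47×15 → 20×15, cost 20·47·15 = 14100; cumulative 98460
Total: 98460 scalar multiplications.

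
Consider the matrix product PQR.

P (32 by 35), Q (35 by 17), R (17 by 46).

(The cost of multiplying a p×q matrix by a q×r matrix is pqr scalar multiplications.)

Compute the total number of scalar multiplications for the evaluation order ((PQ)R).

44064

(PQ): 32×35 by 35×17 → 32×17, cost 32·35·17 = 19040
((PQ)R): 32×17 by 17×46 → 32×46, cost 32·17·46 = 25024; cumulative 44064
Total: 44064 scalar multiplications.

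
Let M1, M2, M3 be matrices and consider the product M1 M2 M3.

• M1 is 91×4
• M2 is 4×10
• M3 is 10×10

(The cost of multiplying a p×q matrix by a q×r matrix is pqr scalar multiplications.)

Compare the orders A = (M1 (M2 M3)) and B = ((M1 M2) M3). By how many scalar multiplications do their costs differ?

8700

Order A = (M1 (M2 M3)): (M2 M3): 4×10 by 10×10 → 4×10, cost 4·10·10 = 400; (M1 (M2 M3)): 91×4 by 4×10 → 91×10, cost 91·4·10 = 3640; cumulative 4040. Total 4040.
Order B = ((M1 M2) M3): (M1 M2): 91×4 by 4×10 → 91×10, cost 91·4·10 = 3640; ((M1 M2) M3): 91×10 by 10×10 → 91×10, cost 91·10·10 = 9100; cumulative 12740. Total 12740.
Difference: |4040 − 12740| = 8700.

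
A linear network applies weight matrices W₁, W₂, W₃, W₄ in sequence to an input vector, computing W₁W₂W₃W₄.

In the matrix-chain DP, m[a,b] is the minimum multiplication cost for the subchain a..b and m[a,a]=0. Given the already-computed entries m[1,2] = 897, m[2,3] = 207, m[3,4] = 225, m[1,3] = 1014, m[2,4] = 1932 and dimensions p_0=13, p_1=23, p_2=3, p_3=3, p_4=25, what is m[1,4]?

1989

m[1,4] = min over k∈[1,3] of m[1,k]+m[k+1,4]+p_{0}·p_k·p_{4}.
k=1: 0 + 1932 + 13·23·25 = 9407; k=2: 897 + 225 + 13·3·25 = 2097; k=3: 1014 + 0 + 13·3·25 = 1989.
Minimum: 1989 at k=3.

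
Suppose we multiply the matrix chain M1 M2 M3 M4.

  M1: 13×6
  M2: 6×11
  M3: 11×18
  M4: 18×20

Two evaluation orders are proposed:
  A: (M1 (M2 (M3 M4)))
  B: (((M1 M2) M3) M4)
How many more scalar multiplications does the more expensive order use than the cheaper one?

1272

Order A = (M1 (M2 (M3 M4))): (M3 M4): 11×18 by 18×20 → 11×20, cost 11·18·20 = 3960; (M2 (M3 M4)): 6×11 by 11×20 → 6×20, cost 6·11·20 = 1320; cumulative 5280; (M1 (M2 (M3 M4))): 13×6 by 6×20 → 13×20, cost 13·6·20 = 1560; cumulative 6840. Total 6840.
Order B = (((M1 M2) M3) M4): (M1 M2): 13×6 by 6×11 → 13×11, cost 13·6·11 = 858; ((M1 M2) M3): 13×11 by 11×18 → 13×18, cost 13·11·18 = 2574; cumulative 3432; (((M1 M2) M3) M4): 13×18 by 18×20 → 13×20, cost 13·18·20 = 4680; cumulative 8112. Total 8112.
Difference: |6840 − 8112| = 1272.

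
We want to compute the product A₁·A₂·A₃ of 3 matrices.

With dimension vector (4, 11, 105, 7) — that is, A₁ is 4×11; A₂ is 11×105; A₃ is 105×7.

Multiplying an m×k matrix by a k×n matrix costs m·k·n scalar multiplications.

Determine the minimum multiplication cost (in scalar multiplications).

7560

Order (A₁·(A₂·A₃)): (A₂·A₃): 11×105 by 105×7 → 11×7, cost 11·105·7 = 8085; (A₁·(A₂·A₃)): 4×11 by 11×7 → 4×7, cost 4·11·7 = 308; cumulative 8393. Total 8393.
Order ((A₁·A₂)·A₃): (A₁·A₂): 4×11 by 11×105 → 4×105, cost 4·11·105 = 4620; ((A₁·A₂)·A₃): 4×105 by 105×7 → 4×7, cost 4·105·7 = 2940; cumulative 7560. Total 7560.
Minimum: 7560.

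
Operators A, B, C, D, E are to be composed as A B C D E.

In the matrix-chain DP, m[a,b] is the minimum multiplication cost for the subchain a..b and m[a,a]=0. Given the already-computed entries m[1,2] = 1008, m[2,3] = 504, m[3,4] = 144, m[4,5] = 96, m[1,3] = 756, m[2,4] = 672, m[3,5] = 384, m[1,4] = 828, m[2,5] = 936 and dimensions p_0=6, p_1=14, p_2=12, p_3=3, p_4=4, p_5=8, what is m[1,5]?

m[1,5] = min over k∈[1,4] of m[1,k]+m[k+1,5]+p_{0}·p_k·p_{5}.
k=1: 0 + 936 + 6·14·8 = 1608; k=2: 1008 + 384 + 6·12·8 = 1968; k=3: 756 + 96 + 6·3·8 = 996; k=4: 828 + 0 + 6·4·8 = 1020.
Minimum: 996 at k=3.

996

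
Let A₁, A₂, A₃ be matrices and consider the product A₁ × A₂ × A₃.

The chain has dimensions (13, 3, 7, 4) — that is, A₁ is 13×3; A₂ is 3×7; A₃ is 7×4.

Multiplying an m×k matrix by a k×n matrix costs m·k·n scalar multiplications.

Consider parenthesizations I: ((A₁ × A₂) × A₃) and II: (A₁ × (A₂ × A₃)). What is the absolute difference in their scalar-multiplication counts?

397

Order I = ((A₁ × A₂) × A₃): (A₁ × A₂): 13×3 by 3×7 → 13×7, cost 13·3·7 = 273; ((A₁ × A₂) × A₃): 13×7 by 7×4 → 13×4, cost 13·7·4 = 364; cumulative 637. Total 637.
Order II = (A₁ × (A₂ × A₃)): (A₂ × A₃): 3×7 by 7×4 → 3×4, cost 3·7·4 = 84; (A₁ × (A₂ × A₃)): 13×3 by 3×4 → 13×4, cost 13·3·4 = 156; cumulative 240. Total 240.
Difference: |637 − 240| = 397.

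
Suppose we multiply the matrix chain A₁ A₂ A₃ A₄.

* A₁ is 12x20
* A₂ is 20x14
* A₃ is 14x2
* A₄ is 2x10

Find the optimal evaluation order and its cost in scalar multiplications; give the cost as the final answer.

Adjacent pairs: A₁A₂ = 12·20·14 = 3360; A₂A₃ = 20·14·2 = 560; A₃A₄ = 14·2·10 = 280.
Length 3: A₁..A₃: k=1: 0+560+12·20·2=1040; k=2: 3360+0+12·14·2=3696 → min 1040 | A₂..A₄: k=2: 0+280+20·14·10=3080; k=3: 560+0+20·2·10=960 → min 960.
Length 4: A₁..A₄: k=1: 0+960+12·20·10=3360; k=2: 3360+280+12·14·10=5320; k=3: 1040+0+12·2·10=1280 → min 1280.
Optimal parenthesization: ((A₁ (A₂ A₃)) A₄) with cost 1280.

1280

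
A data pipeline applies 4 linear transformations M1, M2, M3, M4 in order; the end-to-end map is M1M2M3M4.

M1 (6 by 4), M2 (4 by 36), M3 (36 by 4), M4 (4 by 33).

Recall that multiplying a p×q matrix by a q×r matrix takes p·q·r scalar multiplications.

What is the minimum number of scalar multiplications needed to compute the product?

1464

Adjacent pairs: M1M2 = 6·4·36 = 864; M2M3 = 4·36·4 = 576; M3M4 = 36·4·33 = 4752.
Length 3: M1..M3: k=1: 0+576+6·4·4=672; k=2: 864+0+6·36·4=1728 → min 672 | M2..M4: k=2: 0+4752+4·36·33=9504; k=3: 576+0+4·4·33=1104 → min 1104.
Length 4: M1..M4: k=1: 0+1104+6·4·33=1896; k=2: 864+4752+6·36·33=12744; k=3: 672+0+6·4·33=1464 → min 1464.
Optimal order: ((M1(M2M3))M4) with cost 1464.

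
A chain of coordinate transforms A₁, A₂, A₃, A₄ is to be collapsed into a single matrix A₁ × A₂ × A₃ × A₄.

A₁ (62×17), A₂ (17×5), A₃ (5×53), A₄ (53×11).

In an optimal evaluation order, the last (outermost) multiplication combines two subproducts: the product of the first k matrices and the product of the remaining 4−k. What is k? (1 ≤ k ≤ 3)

2

Adjacent pairs: A₁A₂ = 62·17·5 = 5270; A₂A₃ = 17·5·53 = 4505; A₃A₄ = 5·53·11 = 2915.
Length 3: A₁..A₃: k=1: 0+4505+62·17·53=60367; k=2: 5270+0+62·5·53=21700 → min 21700 | A₂..A₄: k=2: 0+2915+17·5·11=3850; k=3: 4505+0+17·53·11=14416 → min 3850.
Top-level splits: k=1: (A₁..A₁)·(A₂..A₄) → 0+3850+62·17·11 = 15444; k=2: (A₁..A₂)·(A₃..A₄) → 5270+2915+62·5·11 = 11595; k=3: (A₁..A₃)·(A₄..A₄) → 21700+0+62·53·11 = 57846.
Best split is after A₂, i.e. k = 2.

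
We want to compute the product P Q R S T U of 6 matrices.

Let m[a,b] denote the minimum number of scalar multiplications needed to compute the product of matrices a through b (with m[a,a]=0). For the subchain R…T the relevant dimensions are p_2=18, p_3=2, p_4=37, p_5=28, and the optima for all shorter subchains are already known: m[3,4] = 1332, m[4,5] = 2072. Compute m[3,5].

3080

m[3,5] = min over k∈[3,4] of m[3,k]+m[k+1,5]+p_{2}·p_k·p_{5}.
k=3: 0 + 2072 + 18·2·28 = 3080; k=4: 1332 + 0 + 18·37·28 = 19980.
Minimum: 3080 at k=3.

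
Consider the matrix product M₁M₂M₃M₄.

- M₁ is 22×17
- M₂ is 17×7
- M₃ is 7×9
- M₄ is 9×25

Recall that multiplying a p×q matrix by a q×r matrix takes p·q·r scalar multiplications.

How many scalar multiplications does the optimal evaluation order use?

8043

Adjacent pairs: M₁M₂ = 22·17·7 = 2618; M₂M₃ = 17·7·9 = 1071; M₃M₄ = 7·9·25 = 1575.
Length 3: M₁..M₃: k=1: 0+1071+22·17·9=4437; k=2: 2618+0+22·7·9=4004 → min 4004 | M₂..M₄: k=2: 0+1575+17·7·25=4550; k=3: 1071+0+17·9·25=4896 → min 4550.
Length 4: M₁..M₄: k=1: 0+4550+22·17·25=13900; k=2: 2618+1575+22·7·25=8043; k=3: 4004+0+22·9·25=8954 → min 8043.
Optimal order: ((M₁M₂)(M₃M₄)) with cost 8043.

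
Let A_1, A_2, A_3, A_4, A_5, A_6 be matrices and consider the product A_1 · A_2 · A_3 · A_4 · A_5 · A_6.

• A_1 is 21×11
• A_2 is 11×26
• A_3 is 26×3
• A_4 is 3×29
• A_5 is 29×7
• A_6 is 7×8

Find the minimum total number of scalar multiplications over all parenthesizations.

2832

Adjacent pairs: A_1A_2 = 21·11·26 = 6006; A_2A_3 = 11·26·3 = 858; A_3A_4 = 26·3·29 = 2262; A_4A_5 = 3·29·7 = 609; A_5A_6 = 29·7·8 = 1624.
Length 3: A_1..A_3: k=1: 0+858+21·11·3=1551; k=2: 6006+0+21·26·3=7644 → min 1551 | A_2..A_4: k=2: 0+2262+11·26·29=10556; k=3: 858+0+11·3·29=1815 → min 1815 | A_3..A_5: k=3: 0+609+26·3·7=1155; k=4: 2262+0+26·29·7=7540 → min 1155 | A_4..A_6: k=4: 0+1624+3·29·8=2320; k=5: 609+0+3·7·8=777 → min 777.
Length 4: A_1..A_4: k=1: 0+1815+21·11·29=8514; k=2: 6006+2262+21·26·29=24102; k=3: 1551+0+21·3·29=3378 → min 3378 | A_2..A_5: k=2: 0+1155+11·26·7=3157; k=3: 858+609+11·3·7=1698; k=4: 1815+0+11·29·7=4048 → min 1698 | A_3..A_6: k=3: 0+777+26·3·8=1401; k=4: 2262+1624+26·29·8=9918; k=5: 1155+0+26·7·8=2611 → min 1401.
Length 5: A_1..A_5: k=1: 0+1698+21·11·7=3315; k=2: 6006+1155+21·26·7=10983; k=3: 1551+609+21·3·7=2601; k=4: 3378+0+21·29·7=7641 → min 2601 | A_2..A_6: k=2: 0+1401+11·26·8=3689; k=3: 858+777+11·3·8=1899; k=4: 1815+1624+11·29·8=5991; k=5: 1698+0+11·7·8=2314 → min 1899.
Length 6: A_1..A_6: k=1: 0+1899+21·11·8=3747; k=2: 6006+1401+21·26·8=11775; k=3: 1551+777+21·3·8=2832; k=4: 3378+1624+21·29·8=9874; k=5: 2601+0+21·7·8=3777 → min 2832.
Optimal order: ((A_1 · (A_2 · A_3)) · ((A_4 · A_5) · A_6)) with cost 2832.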